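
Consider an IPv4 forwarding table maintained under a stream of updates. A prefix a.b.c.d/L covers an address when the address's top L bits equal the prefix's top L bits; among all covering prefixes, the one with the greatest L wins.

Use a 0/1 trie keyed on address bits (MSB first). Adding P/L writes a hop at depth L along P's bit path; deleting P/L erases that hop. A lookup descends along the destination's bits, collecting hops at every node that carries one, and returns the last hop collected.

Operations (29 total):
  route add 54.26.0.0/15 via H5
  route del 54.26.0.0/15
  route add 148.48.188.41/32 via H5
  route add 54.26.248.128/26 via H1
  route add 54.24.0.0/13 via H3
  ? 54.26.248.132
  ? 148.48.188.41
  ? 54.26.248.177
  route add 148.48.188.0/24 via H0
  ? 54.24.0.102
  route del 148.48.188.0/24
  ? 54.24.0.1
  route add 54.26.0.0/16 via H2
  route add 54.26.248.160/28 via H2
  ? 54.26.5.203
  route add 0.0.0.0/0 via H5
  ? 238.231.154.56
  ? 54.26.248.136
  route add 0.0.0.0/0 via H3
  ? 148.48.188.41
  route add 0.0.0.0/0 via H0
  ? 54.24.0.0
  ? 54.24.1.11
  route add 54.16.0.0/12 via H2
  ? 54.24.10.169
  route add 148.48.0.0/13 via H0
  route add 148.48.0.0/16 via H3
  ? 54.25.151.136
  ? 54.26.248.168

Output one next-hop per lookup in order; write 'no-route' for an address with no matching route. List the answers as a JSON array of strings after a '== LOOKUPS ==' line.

Trace:
  add 54.26.0.0/15 -> H5 at depth 15
  del 54.26.0.0/15 (clear depth 15)
  add 148.48.188.41/32 -> H5 at depth 32
  add 54.26.248.128/26 -> H1 at depth 26
  add 54.24.0.0/13 -> H3 at depth 13
  Q 54.26.248.132: descend 00110110000110101111100010 ; hops seen [H3,H1] ; pick H1
  Q 148.48.188.41: descend 10010100001100001011110000101001 ; hops seen [H5] ; pick H5
  Q 54.26.248.177: descend 00110110000110101111100010 ; hops seen [H3,H1] ; pick H1
  add 148.48.188.0/24 -> H0 at depth 24
  Q 54.24.0.102: descend 00110110000110 ; hops seen [H3] ; pick H3
  del 148.48.188.0/24 (clear depth 24)
  Q 54.24.0.1: descend 00110110000110 ; hops seen [H3] ; pick H3
  add 54.26.0.0/16 -> H2 at depth 16
  add 54.26.248.160/28 -> H2 at depth 28
  Q 54.26.5.203: descend 0011011000011010 ; hops seen [H3,H2] ; pick H2
  add 0.0.0.0/0 -> H5 at depth 0
  Q 238.231.154.56: descend 1 ; hops seen [H5] ; pick H5
  Q 54.26.248.136: descend 00110110000110101111100010 ; hops seen [H5,H3,H2,H1] ; pick H1
  add 0.0.0.0/0 -> H3 at depth 0
  Q 148.48.188.41: descend 10010100001100001011110000101001 ; hops seen [H3,H5] ; pick H5
  add 0.0.0.0/0 -> H0 at depth 0
  Q 54.24.0.0: descend 00110110000110 ; hops seen [H0,H3] ; pick H3
  Q 54.24.1.11: descend 00110110000110 ; hops seen [H0,H3] ; pick H3
  add 54.16.0.0/12 -> H2 at depth 12
  Q 54.24.10.169: descend 00110110000110 ; hops seen [H0,H2,H3] ; pick H3
  add 148.48.0.0/13 -> H0 at depth 13
  add 148.48.0.0/16 -> H3 at depth 16
  Q 54.25.151.136: descend 00110110000110 ; hops seen [H0,H2,H3] ; pick H3
  Q 54.26.248.168: descend 0011011000011010111110001010 ; hops seen [H0,H2,H3,H2,H1,H2] ; pick H2

== LOOKUPS ==
["H1","H5","H1","H3","H3","H2","H5","H1","H5","H3","H3","H3","H3","H2"]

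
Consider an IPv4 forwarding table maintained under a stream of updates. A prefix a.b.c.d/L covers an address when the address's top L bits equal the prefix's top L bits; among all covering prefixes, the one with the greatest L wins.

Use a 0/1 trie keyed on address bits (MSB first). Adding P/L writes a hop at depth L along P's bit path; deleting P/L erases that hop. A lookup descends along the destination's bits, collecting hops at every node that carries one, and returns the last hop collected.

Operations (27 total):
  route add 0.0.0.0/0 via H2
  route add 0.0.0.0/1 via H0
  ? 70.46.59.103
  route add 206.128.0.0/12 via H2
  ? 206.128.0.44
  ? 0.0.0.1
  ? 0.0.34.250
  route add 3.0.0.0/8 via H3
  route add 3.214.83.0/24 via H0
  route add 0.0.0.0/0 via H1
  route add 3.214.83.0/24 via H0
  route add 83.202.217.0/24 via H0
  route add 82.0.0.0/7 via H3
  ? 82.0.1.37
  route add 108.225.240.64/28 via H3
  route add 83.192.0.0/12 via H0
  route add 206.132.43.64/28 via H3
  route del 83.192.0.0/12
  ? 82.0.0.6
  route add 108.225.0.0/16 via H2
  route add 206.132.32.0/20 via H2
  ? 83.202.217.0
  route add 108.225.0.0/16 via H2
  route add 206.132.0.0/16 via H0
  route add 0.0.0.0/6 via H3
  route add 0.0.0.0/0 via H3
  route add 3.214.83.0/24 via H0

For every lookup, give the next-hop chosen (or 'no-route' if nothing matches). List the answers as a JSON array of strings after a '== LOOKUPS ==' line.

Apply in order:
  add 0.0.0.0/0 -> H2 at depth 0
  add 0.0.0.0/1 -> H0 at depth 1
  lookup 70.46.59.103: bits 0 walk d0:H2→d1:H0 -> H0
  add 206.128.0.0/12 -> H2 at depth 12
  lookup 206.128.0.44: bits 110011101000 walk d0:H2→d1:-→d2:-→d3:-→d4:-→d5:-→d6:-→d7:-→d8:-→d9:-→d10:-→d11:-→d12:H2 -> H2
  lookup 0.0.0.1: bits 0 walk d0:H2→d1:H0 -> H0
  lookup 0.0.34.250: bits 0 walk d0:H2→d1:H0 -> H0
  add 3.0.0.0/8 -> H3 at depth 8
  add 3.214.83.0/24 -> H0 at depth 24
  add 0.0.0.0/0 -> H1 at depth 0
  add 3.214.83.0/24 -> H0 at depth 24
  add 83.202.217.0/24 -> H0 at depth 24
  add 82.0.0.0/7 -> H3 at depth 7
  lookup 82.0.1.37: bits 0101001 walk d0:H1→d1:H0→d2:-→d3:-→d4:-→d5:-→d6:-→d7:H3 -> H3
  add 108.225.240.64/28 -> H3 at depth 28
  add 83.192.0.0/12 -> H0 at depth 12
  add 206.132.43.64/28 -> H3 at depth 28
  del 83.192.0.0/12 (clear depth 12)
  lookup 82.0.0.6: bits 0101001 walk d0:H1→d1:H0→d2:-→d3:-→d4:-→d5:-→d6:-→d7:H3 -> H3
  add 108.225.0.0/16 -> H2 at depth 16
  add 206.132.32.0/20 -> H2 at depth 20
  lookup 83.202.217.0: bits 010100111100101011011001 walk d0:H1→d1:H0→d2:-→d3:-→d4:-→d5:-→d6:-→d7:H3→d8:-→d9:-→d10:-→d11:-→d12:-→d13:-→d14:-→d15:-→d16:-→d17:-→d18:-→d19:-→d20:-→d21:-→d22:-→d23:-→d24:H0 -> H0
  add 108.225.0.0/16 -> H2 at depth 16
  add 206.132.0.0/16 -> H0 at depth 16
  add 0.0.0.0/6 -> H3 at depth 6
  add 0.0.0.0/0 -> H3 at depth 0
  add 3.214.83.0/24 -> H0 at depth 24

== LOOKUPS ==
["H0","H2","H0","H0","H3","H3","H0"]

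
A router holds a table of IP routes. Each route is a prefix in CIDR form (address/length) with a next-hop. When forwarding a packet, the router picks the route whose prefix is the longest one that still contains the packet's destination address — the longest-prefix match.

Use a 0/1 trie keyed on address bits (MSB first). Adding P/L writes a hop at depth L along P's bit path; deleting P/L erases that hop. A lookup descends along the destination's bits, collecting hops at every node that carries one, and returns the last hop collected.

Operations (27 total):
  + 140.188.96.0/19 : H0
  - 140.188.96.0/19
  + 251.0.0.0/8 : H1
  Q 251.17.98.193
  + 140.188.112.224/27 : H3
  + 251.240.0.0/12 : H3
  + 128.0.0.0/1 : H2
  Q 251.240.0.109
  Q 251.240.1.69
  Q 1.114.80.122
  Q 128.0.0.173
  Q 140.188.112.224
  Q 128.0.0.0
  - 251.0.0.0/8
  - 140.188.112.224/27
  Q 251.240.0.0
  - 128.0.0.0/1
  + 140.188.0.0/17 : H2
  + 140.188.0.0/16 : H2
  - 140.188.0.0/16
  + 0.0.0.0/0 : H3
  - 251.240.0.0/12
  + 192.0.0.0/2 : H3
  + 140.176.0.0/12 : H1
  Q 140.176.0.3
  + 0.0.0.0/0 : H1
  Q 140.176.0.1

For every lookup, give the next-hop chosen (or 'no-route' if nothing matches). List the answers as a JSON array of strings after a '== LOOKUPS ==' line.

Trace:
  add 140.188.96.0/19 -> H0 at depth 19
  - 140.188.96.0/19 clear@19
  add 251.0.0.0/8 -> H1 at depth 8
  Q 251.17.98.193: descend 11111011 ; hops seen [H1] ; pick H1
  add 140.188.112.224/27 -> H3 at depth 27
  add 251.240.0.0/12 -> H3 at depth 12
  add 128.0.0.0/1 -> H2 at depth 1
  Q 251.240.0.109: descend 111110111111 ; hops seen [H2,H1,H3] ; pick H3
  Q 251.240.1.69: descend 111110111111 ; hops seen [H2,H1,H3] ; pick H3
  Q 1.114.80.122: descend ε ; hops seen [∅] ; pick no-route
  Q 128.0.0.173: descend 1000 ; hops seen [H2] ; pick H2
  Q 140.188.112.224: descend 100011001011110001110000111 ; hops seen [H2,H3] ; pick H3
  Q 128.0.0.0: descend 1000 ; hops seen [H2] ; pick H2
  - 251.0.0.0/8 clear@8
  - 140.188.112.224/27 clear@27
  Q 251.240.0.0: descend 111110111111 ; hops seen [H2,H3] ; pick H3
  - 128.0.0.0/1 clear@1
  add 140.188.0.0/17 -> H2 at depth 17
  add 140.188.0.0/16 -> H2 at depth 16
  - 140.188.0.0/16 clear@16
  add 0.0.0.0/0 -> H3 at depth 0
  - 251.240.0.0/12 clear@12
  add 192.0.0.0/2 -> H3 at depth 2
  add 140.176.0.0/12 -> H1 at depth 12
  Q 140.176.0.3: descend 100011001011 ; hops seen [H3,H1] ; pick H1
  add 0.0.0.0/0 -> H1 at depth 0
  Q 140.176.0.1: descend 100011001011 ; hops seen [H1,H1] ; pick H1

== LOOKUPS ==
["H1","H3","H3","no-route","H2","H3","H2","H3","H1","H1"]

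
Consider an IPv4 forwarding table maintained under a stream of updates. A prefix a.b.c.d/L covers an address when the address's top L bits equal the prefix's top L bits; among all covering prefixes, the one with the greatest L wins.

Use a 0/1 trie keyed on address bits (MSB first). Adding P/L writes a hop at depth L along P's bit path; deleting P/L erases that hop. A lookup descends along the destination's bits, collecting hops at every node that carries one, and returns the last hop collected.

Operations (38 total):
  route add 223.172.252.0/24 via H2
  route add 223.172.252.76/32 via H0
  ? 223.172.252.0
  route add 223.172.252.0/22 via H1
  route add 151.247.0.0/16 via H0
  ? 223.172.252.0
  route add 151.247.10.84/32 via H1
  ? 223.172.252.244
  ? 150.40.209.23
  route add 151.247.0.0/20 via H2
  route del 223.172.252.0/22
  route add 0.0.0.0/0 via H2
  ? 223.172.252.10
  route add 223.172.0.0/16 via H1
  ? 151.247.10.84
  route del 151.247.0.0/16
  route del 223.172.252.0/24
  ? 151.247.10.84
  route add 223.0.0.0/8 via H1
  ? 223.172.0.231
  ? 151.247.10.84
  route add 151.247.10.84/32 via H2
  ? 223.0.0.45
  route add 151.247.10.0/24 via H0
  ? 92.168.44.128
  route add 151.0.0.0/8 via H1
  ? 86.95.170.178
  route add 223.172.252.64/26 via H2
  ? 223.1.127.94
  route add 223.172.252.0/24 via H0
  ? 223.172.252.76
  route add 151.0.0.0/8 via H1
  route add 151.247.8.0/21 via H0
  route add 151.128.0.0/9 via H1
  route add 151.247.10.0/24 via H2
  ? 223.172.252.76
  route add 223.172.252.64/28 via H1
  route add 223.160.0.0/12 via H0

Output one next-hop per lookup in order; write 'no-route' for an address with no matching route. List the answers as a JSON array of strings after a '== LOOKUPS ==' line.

Trace:
  + 223.172.252.0/24 (H2) depth=24
  + 223.172.252.76/32 (H0) depth=32
  ? 223.172.252.0  path d0:-→d1:-→d2:-→d3:-→d4:-→d5:-→d6:-→d7:-→d8:-→d9:-→d10:-→d11:-→d12:-→d13:-→d14:-→d15:-→d16:-→d17:-→d18:-→d19:-→d20:-→d21:-→d22:-→d23:-→d24:H2→d25:-  best=H2
  + 223.172.252.0/22 (H1) depth=22
  + 151.247.0.0/16 (H0) depth=16
  ? 223.172.252.0  path d0:-→d1:-→d2:-→d3:-→d4:-→d5:-→d6:-→d7:-→d8:-→d9:-→d10:-→d11:-→d12:-→d13:-→d14:-→d15:-→d16:-→d17:-→d18:-→d19:-→d20:-→d21:-→d22:H1→d23:-→d24:H2→d25:-  best=H2
  + 151.247.10.84/32 (H1) depth=32
  ? 223.172.252.244  path d0:-→d1:-→d2:-→d3:-→d4:-→d5:-→d6:-→d7:-→d8:-→d9:-→d10:-→d11:-→d12:-→d13:-→d14:-→d15:-→d16:-→d17:-→d18:-→d19:-→d20:-→d21:-→d22:H1→d23:-→d24:H2  best=H2
  ? 150.40.209.23  path d0:-→d1:-→d2:-→d3:-→d4:-→d5:-→d6:-→d7:-  best=no-route
  + 151.247.0.0/20 (H2) depth=20
  - 223.172.252.0/22 clear@22
  + 0.0.0.0/0 (H2) depth=0
  ? 223.172.252.10  path d0:H2→d1:-→d2:-→d3:-→d4:-→d5:-→d6:-→d7:-→d8:-→d9:-→d10:-→d11:-→d12:-→d13:-→d14:-→d15:-→d16:-→d17:-→d18:-→d19:-→d20:-→d21:-→d22:-→d23:-→d24:H2→d25:-  best=H2
  + 223.172.0.0/16 (H1) depth=16
  ? 151.247.10.84  path d0:H2→d1:-→d2:-→d3:-→d4:-→d5:-→d6:-→d7:-→d8:-→d9:-→d10:-→d11:-→d12:-→d13:-→d14:-→d15:-→d16:H0→d17:-→d18:-→d19:-→d20:H2→d21:-→d22:-→d23:-→d24:-→d25:-→d26:-→d27:-→d28:-→d29:-→d30:-→d31:-→d32:H1  best=H1
  - 151.247.0.0/16 clear@16
  - 223.172.252.0/24 clear@24
  ? 151.247.10.84  path d0:H2→d1:-→d2:-→d3:-→d4:-→d5:-→d6:-→d7:-→d8:-→d9:-→d10:-→d11:-→d12:-→d13:-→d14:-→d15:-→d16:-→d17:-→d18:-→d19:-→d20:H2→d21:-→d22:-→d23:-→d24:-→d25:-→d26:-→d27:-→d28:-→d29:-→d30:-→d31:-→d32:H1  best=H1
  + 223.0.0.0/8 (H1) depth=8
  ? 223.172.0.231  path d0:H2→d1:-→d2:-→d3:-→d4:-→d5:-→d6:-→d7:-→d8:H1→d9:-→d10:-→d11:-→d12:-→d13:-→d14:-→d15:-→d16:H1  best=H1
  ? 151.247.10.84  path d0:H2→d1:-→d2:-→d3:-→d4:-→d5:-→d6:-→d7:-→d8:-→d9:-→d10:-→d11:-→d12:-→d13:-→d14:-→d15:-→d16:-→d17:-→d18:-→d19:-→d20:H2→d21:-→d22:-→d23:-→d24:-→d25:-→d26:-→d27:-→d28:-→d29:-→d30:-→d31:-→d32:H1  best=H1
  + 151.247.10.84/32 (H2) depth=32
  ? 223.0.0.45  path d0:H2→d1:-→d2:-→d3:-→d4:-→d5:-→d6:-→d7:-→d8:H1  best=H1
  + 151.247.10.0/24 (H0) depth=24
  ? 92.168.44.128  path d0:H2  best=H2
  + 151.0.0.0/8 (H1) depth=8
  ? 86.95.170.178  path d0:H2  best=H2
  + 223.172.252.64/26 (H2) depth=26
  ? 223.1.127.94  path d0:H2→d1:-→d2:-→d3:-→d4:-→d5:-→d6:-→d7:-→d8:H1  best=H1
  + 223.172.252.0/24 (H0) depth=24
  ? 223.172.252.76  path d0:H2→d1:-→d2:-→d3:-→d4:-→d5:-→d6:-→d7:-→d8:H1→d9:-→d10:-→d11:-→d12:-→d13:-→d14:-→d15:-→d16:H1→d17:-→d18:-→d19:-→d20:-→d21:-→d22:-→d23:-→d24:H0→d25:-→d26:H2→d27:-→d28:-→d29:-→d30:-→d31:-→d32:H0  best=H0
  + 151.0.0.0/8 (H1) depth=8
  + 151.247.8.0/21 (H0) depth=21
  + 151.128.0.0/9 (H1) depth=9
  + 151.247.10.0/24 (H2) depth=24
  ? 223.172.252.76  path d0:H2→d1:-→d2:-→d3:-→d4:-→d5:-→d6:-→d7:-→d8:H1→d9:-→d10:-→d11:-→d12:-→d13:-→d14:-→d15:-→d16:H1→d17:-→d18:-→d19:-→d20:-→d21:-→d22:-→d23:-→d24:H0→d25:-→d26:H2→d27:-→d28:-→d29:-→d30:-→d31:-→d32:H0  best=H0
  + 223.172.252.64/28 (H1) depth=28
  + 223.160.0.0/12 (H0) depth=12

== LOOKUPS ==
["H2","H2","H2","no-route","H2","H1","H1","H1","H1","H1","H2","H2","H1","H0","H0"]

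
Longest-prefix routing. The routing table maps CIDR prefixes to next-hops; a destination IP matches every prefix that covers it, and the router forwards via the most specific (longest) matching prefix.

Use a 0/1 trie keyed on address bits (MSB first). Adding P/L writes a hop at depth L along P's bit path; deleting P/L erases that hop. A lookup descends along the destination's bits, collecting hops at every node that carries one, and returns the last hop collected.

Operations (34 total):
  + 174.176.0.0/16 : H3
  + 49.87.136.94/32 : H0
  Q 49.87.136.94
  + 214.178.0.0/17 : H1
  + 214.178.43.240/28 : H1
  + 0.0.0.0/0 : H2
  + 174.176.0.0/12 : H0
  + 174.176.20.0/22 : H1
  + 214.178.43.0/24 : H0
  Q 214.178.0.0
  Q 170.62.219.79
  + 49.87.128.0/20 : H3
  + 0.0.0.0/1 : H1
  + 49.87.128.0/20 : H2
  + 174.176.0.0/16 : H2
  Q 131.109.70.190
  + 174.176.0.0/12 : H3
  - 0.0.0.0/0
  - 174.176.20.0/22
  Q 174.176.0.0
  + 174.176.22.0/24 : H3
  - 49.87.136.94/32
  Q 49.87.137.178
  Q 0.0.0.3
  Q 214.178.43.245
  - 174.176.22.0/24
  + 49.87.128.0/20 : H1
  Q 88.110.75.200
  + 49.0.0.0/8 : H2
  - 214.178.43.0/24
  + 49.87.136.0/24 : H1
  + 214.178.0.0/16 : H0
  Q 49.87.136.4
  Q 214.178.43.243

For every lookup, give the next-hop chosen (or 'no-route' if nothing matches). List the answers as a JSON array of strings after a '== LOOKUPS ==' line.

Process each operation:
  + 174.176.0.0/16 (H3) depth=16
  + 49.87.136.94/32 (H0) depth=32
  Q 49.87.136.94: descend 00110001010101111000100001011110 ; hops seen [H0] ; pick H0
  + 214.178.0.0/17 (H1) depth=17
  + 214.178.43.240/28 (H1) depth=28
  + 0.0.0.0/0 (H2) depth=0
  + 174.176.0.0/12 (H0) depth=12
  + 174.176.20.0/22 (H1) depth=22
  + 214.178.43.0/24 (H0) depth=24
  Q 214.178.0.0: descend 110101101011001000 ; hops seen [H2,H1] ; pick H1
  Q 170.62.219.79: descend 10101 ; hops seen [H2] ; pick H2
  + 49.87.128.0/20 (H3) depth=20
  + 0.0.0.0/1 (H1) depth=1
  + 49.87.128.0/20 (H2) depth=20
  + 174.176.0.0/16 (H2) depth=16
  Q 131.109.70.190: descend 10 ; hops seen [H2] ; pick H2
  + 174.176.0.0/12 (H3) depth=12
  - 0.0.0.0/0 clear@0
  - 174.176.20.0/22 clear@22
  Q 174.176.0.0: descend 1010111010110000000 ; hops seen [H3,H2] ; pick H2
  + 174.176.22.0/24 (H3) depth=24
  - 49.87.136.94/32 clear@32
  Q 49.87.137.178: descend 00110001010101111000100 ; hops seen [H1,H2] ; pick H2
  Q 0.0.0.3: descend 00 ; hops seen [H1] ; pick H1
  Q 214.178.43.245: descend 1101011010110010001010111111 ; hops seen [H1,H0,H1] ; pick H1
  - 174.176.22.0/24 clear@24
  + 49.87.128.0/20 (H1) depth=20
  Q 88.110.75.200: descend 0 ; hops seen [H1] ; pick H1
  + 49.0.0.0/8 (H2) depth=8
  - 214.178.43.0/24 clear@24
  + 49.87.136.0/24 (H1) depth=24
  + 214.178.0.0/16 (H0) depth=16
  Q 49.87.136.4: descend 0011000101010111100010000 ; hops seen [H1,H2,H1,H1] ; pick H1
  Q 214.178.43.243: descend 1101011010110010001010111111 ; hops seen [H0,H1,H1] ; pick H1

== LOOKUPS ==
["H0","H1","H2","H2","H2","H2","H1","H1","H1","H1","H1"]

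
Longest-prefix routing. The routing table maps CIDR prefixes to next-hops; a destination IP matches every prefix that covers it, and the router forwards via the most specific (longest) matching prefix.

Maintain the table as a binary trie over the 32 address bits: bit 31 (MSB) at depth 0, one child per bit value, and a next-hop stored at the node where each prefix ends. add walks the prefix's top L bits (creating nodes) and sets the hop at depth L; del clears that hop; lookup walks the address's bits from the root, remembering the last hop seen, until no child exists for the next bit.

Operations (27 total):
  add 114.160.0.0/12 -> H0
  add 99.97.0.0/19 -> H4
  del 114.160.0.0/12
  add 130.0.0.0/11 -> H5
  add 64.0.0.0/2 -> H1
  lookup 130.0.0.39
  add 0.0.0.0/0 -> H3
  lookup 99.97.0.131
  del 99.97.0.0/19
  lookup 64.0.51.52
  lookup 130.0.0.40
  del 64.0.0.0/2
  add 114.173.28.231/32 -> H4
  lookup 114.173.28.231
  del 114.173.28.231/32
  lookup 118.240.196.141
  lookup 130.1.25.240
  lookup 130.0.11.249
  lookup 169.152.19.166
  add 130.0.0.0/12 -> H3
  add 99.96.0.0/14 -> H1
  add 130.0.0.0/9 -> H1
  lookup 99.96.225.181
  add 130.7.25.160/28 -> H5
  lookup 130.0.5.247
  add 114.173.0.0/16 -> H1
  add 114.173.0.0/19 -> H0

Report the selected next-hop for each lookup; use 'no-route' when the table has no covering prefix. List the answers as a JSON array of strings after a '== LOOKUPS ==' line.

Process each operation:
  + 114.160.0.0/12 (H0) depth=12
  + 99.97.0.0/19 (H4) depth=19
  - 114.160.0.0/12 clear@12
  + 130.0.0.0/11 (H5) depth=11
  + 64.0.0.0/2 (H1) depth=2
  Q 130.0.0.39: descend 10000010000 ; hops seen [H5] ; pick H5
  + 0.0.0.0/0 (H3) depth=0
  Q 99.97.0.131: descend 0110001101100001000 ; hops seen [H3,H1,H4] ; pick H4
  - 99.97.0.0/19 clear@19
  Q 64.0.51.52: descend 01 ; hops seen [H3,H1] ; pick H1
  Q 130.0.0.40: descend 10000010000 ; hops seen [H3,H5] ; pick H5
  - 64.0.0.0/2 clear@2
  + 114.173.28.231/32 (H4) depth=32
  Q 114.173.28.231: descend 01110010101011010001110011100111 ; hops seen [H3,H4] ; pick H4
  - 114.173.28.231/32 clear@32
  Q 118.240.196.141: descend 01110 ; hops seen [H3] ; pick H3
  Q 130.1.25.240: descend 10000010000 ; hops seen [H3,H5] ; pick H5
  Q 130.0.11.249: descend 10000010000 ; hops seen [H3,H5] ; pick H5
  Q 169.152.19.166: descend 10 ; hops seen [H3] ; pick H3
  + 130.0.0.0/12 (H3) depth=12
  + 99.96.0.0/14 (H1) depth=14
  + 130.0.0.0/9 (H1) depth=9
  Q 99.96.225.181: descend 011000110110000 ; hops seen [H3,H1] ; pick H1
  + 130.7.25.160/28 (H5) depth=28
  Q 130.0.5.247: descend 1000001000000 ; hops seen [H3,H1,H5,H3] ; pick H3
  + 114.173.0.0/16 (H1) depth=16
  + 114.173.0.0/19 (H0) depth=19

== LOOKUPS ==
["H5","H4","H1","H5","H4","H3","H5","H5","H3","H1","H3"]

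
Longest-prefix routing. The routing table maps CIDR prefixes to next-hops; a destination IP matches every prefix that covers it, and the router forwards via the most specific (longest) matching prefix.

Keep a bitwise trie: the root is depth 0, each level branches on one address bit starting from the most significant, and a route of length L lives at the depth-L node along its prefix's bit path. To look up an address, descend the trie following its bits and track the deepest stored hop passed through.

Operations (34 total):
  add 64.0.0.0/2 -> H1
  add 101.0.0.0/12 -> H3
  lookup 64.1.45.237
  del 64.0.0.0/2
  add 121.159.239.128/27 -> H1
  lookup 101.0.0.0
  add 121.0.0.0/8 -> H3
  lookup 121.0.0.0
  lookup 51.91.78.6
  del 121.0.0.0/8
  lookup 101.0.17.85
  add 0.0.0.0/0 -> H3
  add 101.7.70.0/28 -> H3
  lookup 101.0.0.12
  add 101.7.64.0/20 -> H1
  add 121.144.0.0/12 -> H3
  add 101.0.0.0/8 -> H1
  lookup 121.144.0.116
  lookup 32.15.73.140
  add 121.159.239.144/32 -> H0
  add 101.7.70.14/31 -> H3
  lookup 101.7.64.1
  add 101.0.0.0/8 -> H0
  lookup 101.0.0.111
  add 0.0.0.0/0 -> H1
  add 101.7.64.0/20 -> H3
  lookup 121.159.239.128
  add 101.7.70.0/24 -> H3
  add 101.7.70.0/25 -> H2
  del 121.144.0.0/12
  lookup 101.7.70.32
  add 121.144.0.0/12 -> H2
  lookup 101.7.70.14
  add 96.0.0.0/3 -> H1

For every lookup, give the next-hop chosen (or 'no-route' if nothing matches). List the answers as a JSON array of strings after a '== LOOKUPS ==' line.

Trace:
  add 64.0.0.0/2 -> H1 at depth 2
  add 101.0.0.0/12 -> H3 at depth 12
  lookup 64.1.45.237: bits 01 walk d0:-→d1:-→d2:H1 -> H1
  - 64.0.0.0/2 clear@2
  add 121.159.239.128/27 -> H1 at depth 27
  lookup 101.0.0.0: bits 011001010000 walk d0:-→d1:-→d2:-→d3:-→d4:-→d5:-→d6:-→d7:-→d8:-→d9:-→d10:-→d11:-→d12:H3 -> H3
  add 121.0.0.0/8 -> H3 at depth 8
  lookup 121.0.0.0: bits 01111001 walk d0:-→d1:-→d2:-→d3:-→d4:-→d5:-→d6:-→d7:-→d8:H3 -> H3
  lookup 51.91.78.6: bits 0 walk d0:-→d1:- -> no-route
  - 121.0.0.0/8 clear@8
  lookup 101.0.17.85: bits 011001010000 walk d0:-→d1:-→d2:-→d3:-→d4:-→d5:-→d6:-→d7:-→d8:-→d9:-→d10:-→d11:-→d12:H3 -> H3
  add 0.0.0.0/0 -> H3 at depth 0
  add 101.7.70.0/28 -> H3 at depth 28
  lookup 101.0.0.12: bits 0110010100000 walk d0:H3→d1:-→d2:-→d3:-→d4:-→d5:-→d6:-→d7:-→d8:-→d9:-→d10:-→d11:-→d12:H3→d13:- -> H3
  add 101.7.64.0/20 -> H1 at depth 20
  add 121.144.0.0/12 -> H3 at depth 12
  add 101.0.0.0/8 -> H1 at depth 8
  lookup 121.144.0.116: bits 011110011001 walk d0:H3→d1:-→d2:-→d3:-→d4:-→d5:-→d6:-→d7:-→d8:-→d9:-→d10:-→d11:-→d12:H3 -> H3
  lookup 32.15.73.140: bits 0 walk d0:H3→d1:- -> H3
  add 121.159.239.144/32 -> H0 at depth 32
  add 101.7.70.14/31 -> H3 at depth 31
  lookup 101.7.64.1: bits 011001010000011101000 walk d0:H3→d1:-→d2:-→d3:-→d4:-→d5:-→d6:-→d7:-→d8:H1→d9:-→d10:-→d11:-→d12:H3→d13:-→d14:-→d15:-→d16:-→d17:-→d18:-→d19:-→d20:H1→d21:- -> H1
  add 101.0.0.0/8 -> H0 at depth 8
  lookup 101.0.0.111: bits 0110010100000 walk d0:H3→d1:-→d2:-→d3:-→d4:-→d5:-→d6:-→d7:-→d8:H0→d9:-→d10:-→d11:-→d12:H3→d13:- -> H3
  add 0.0.0.0/0 -> H1 at depth 0
  add 101.7.64.0/20 -> H3 at depth 20
  lookup 121.159.239.128: bits 011110011001111111101111100 walk d0:H1→d1:-→d2:-→d3:-→d4:-→d5:-→d6:-→d7:-→d8:-→d9:-→d10:-→d11:-→d12:H3→d13:-→d14:-→d15:-→d16:-→d17:-→d18:-→d19:-→d20:-→d21:-→d22:-→d23:-→d24:-→d25:-→d26:-→d27:H1 -> H1
  add 101.7.70.0/24 -> H3 at depth 24
  add 101.7.70.0/25 -> H2 at depth 25
  - 121.144.0.0/12 clear@12
  lookup 101.7.70.32: bits 01100101000001110100011000 walk d0:H1→d1:-→d2:-→d3:-→d4:-→d5:-→d6:-→d7:-→d8:H0→d9:-→d10:-→d11:-→d12:H3→d13:-→d14:-→d15:-→d16:-→d17:-→d18:-→d19:-→d20:H3→d21:-→d22:-→d23:-→d24:H3→d25:H2→d26:- -> H2
  add 121.144.0.0/12 -> H2 at depth 12
  lookup 101.7.70.14: bits 0110010100000111010001100000111 walk d0:H1→d1:-→d2:-→d3:-→d4:-→d5:-→d6:-→d7:-→d8:H0→d9:-→d10:-→d11:-→d12:H3→d13:-→d14:-→d15:-→d16:-→d17:-→d18:-→d19:-→d20:H3→d21:-→d22:-→d23:-→d24:H3→d25:H2→d26:-→d27:-→d28:H3→d29:-→d30:-→d31:H3 -> H3
  add 96.0.0.0/3 -> H1 at depth 3

== LOOKUPS ==
["H1","H3","H3","no-route","H3","H3","H3","H3","H1","H3","H1","H2","H3"]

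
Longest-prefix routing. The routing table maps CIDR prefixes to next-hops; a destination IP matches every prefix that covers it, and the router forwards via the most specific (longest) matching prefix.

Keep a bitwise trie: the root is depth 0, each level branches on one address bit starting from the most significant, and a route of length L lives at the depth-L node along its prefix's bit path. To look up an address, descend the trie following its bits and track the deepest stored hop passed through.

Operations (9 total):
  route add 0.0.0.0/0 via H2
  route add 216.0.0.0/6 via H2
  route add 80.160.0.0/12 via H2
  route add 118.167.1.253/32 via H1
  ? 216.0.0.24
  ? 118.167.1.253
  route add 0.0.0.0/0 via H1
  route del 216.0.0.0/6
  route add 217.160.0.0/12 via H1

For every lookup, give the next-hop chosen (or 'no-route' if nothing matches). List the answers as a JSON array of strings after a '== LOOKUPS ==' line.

Process each operation:
  + 0.0.0.0/0 (H2) depth=0
  + 216.0.0.0/6 (H2) depth=6
  + 80.160.0.0/12 (H2) depth=12
  + 118.167.1.253/32 (H1) depth=32
  Q 216.0.0.24: descend 110110 ; hops seen [H2,H2] ; pick H2
  Q 118.167.1.253: descend 01110110101001110000000111111101 ; hops seen [H2,H1] ; pick H1
  + 0.0.0.0/0 (H1) depth=0
  - 216.0.0.0/6 clear@6
  + 217.160.0.0/12 (H1) depth=12

== LOOKUPS ==
["H2","H1"]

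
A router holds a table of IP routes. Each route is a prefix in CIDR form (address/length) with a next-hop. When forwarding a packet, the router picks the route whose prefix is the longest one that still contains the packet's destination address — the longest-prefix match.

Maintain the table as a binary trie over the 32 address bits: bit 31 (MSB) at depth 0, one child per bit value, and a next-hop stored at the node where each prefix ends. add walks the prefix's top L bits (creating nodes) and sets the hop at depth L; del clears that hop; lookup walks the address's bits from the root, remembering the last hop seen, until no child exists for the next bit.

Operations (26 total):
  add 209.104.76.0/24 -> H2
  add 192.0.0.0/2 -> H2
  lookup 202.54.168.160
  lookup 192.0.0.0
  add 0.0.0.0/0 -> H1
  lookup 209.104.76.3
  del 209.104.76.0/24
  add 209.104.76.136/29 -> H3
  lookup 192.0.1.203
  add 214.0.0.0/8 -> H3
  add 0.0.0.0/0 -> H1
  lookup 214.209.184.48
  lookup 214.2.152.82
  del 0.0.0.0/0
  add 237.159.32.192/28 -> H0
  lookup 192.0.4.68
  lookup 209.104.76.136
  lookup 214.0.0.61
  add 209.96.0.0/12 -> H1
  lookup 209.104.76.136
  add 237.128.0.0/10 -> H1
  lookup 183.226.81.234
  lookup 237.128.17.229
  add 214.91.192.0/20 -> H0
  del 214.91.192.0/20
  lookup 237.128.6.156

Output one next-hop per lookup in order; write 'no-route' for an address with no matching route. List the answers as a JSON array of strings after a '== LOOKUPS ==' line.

Trace:
  + 209.104.76.0/24 (H2) depth=24
  + 192.0.0.0/2 (H2) depth=2
  lookup 202.54.168.160: bits 110 walk d0:-→d1:-→d2:H2→d3:- -> H2
  lookup 192.0.0.0: bits 110 walk d0:-→d1:-→d2:H2→d3:- -> H2
  + 0.0.0.0/0 (H1) depth=0
  lookup 209.104.76.3: bits 110100010110100001001100 walk d0:H1→d1:-→d2:H2→d3:-→d4:-→d5:-→d6:-→d7:-→d8:-→d9:-→d10:-→d11:-→d12:-→d13:-→d14:-→d15:-→d16:-→d17:-→d18:-→d19:-→d20:-→d21:-→d22:-→d23:-→d24:H2 -> H2
  del 209.104.76.0/24 (clear depth 24)
  + 209.104.76.136/29 (H3) depth=29
  lookup 192.0.1.203: bits 110 walk d0:H1→d1:-→d2:H2→d3:- -> H2
  + 214.0.0.0/8 (H3) depth=8
  + 0.0.0.0/0 (H1) depth=0
  lookup 214.209.184.48: bits 11010110 walk d0:H1→d1:-→d2:H2→d3:-→d4:-→d5:-→d6:-→d7:-→d8:H3 -> H3
  lookup 214.2.152.82: bits 11010110 walk d0:H1→d1:-→d2:H2→d3:-→d4:-→d5:-→d6:-→d7:-→d8:H3 -> H3
  del 0.0.0.0/0 (clear depth 0)
  + 237.159.32.192/28 (H0) depth=28
  lookup 192.0.4.68: bits 110 walk d0:-→d1:-→d2:H2→d3:- -> H2
  lookup 209.104.76.136: bits 11010001011010000100110010001 walk d0:-→d1:-→d2:H2→d3:-→d4:-→d5:-→d6:-→d7:-→d8:-→d9:-→d10:-→d11:-→d12:-→d13:-→d14:-→d15:-→d16:-→d17:-→d18:-→d19:-→d20:-→d21:-→d22:-→d23:-→d24:-→d25:-→d26:-→d27:-→d28:-→d29:H3 -> H3
  lookup 214.0.0.61: bits 11010110 walk d0:-→d1:-→d2:H2→d3:-→d4:-→d5:-→d6:-→d7:-→d8:H3 -> H3
  + 209.96.0.0/12 (H1) depth=12
  lookup 209.104.76.136: bits 11010001011010000100110010001 walk d0:-→d1:-→d2:H2→d3:-→d4:-→d5:-→d6:-→d7:-→d8:-→d9:-→d10:-→d11:-→d12:H1→d13:-→d14:-→d15:-→d16:-→d17:-→d18:-→d19:-→d20:-→d21:-→d22:-→d23:-→d24:-→d25:-→d26:-→d27:-→d28:-→d29:H3 -> H3
  + 237.128.0.0/10 (H1) depth=10
  lookup 183.226.81.234: bits 1 walk d0:-→d1:- -> no-route
  lookup 237.128.17.229: bits 11101101100 walk d0:-→d1:-→d2:H2→d3:-→d4:-→d5:-→d6:-→d7:-→d8:-→d9:-→d10:H1→d11:- -> H1
  + 214.91.192.0/20 (H0) depth=20
  del 214.91.192.0/20 (clear depth 20)
  lookup 237.128.6.156: bits 11101101100 walk d0:-→d1:-→d2:H2→d3:-→d4:-→d5:-→d6:-→d7:-→d8:-→d9:-→d10:H1→d11:- -> H1

== LOOKUPS ==
["H2","H2","H2","H2","H3","H3","H2","H3","H3","H3","no-route","H1","H1"]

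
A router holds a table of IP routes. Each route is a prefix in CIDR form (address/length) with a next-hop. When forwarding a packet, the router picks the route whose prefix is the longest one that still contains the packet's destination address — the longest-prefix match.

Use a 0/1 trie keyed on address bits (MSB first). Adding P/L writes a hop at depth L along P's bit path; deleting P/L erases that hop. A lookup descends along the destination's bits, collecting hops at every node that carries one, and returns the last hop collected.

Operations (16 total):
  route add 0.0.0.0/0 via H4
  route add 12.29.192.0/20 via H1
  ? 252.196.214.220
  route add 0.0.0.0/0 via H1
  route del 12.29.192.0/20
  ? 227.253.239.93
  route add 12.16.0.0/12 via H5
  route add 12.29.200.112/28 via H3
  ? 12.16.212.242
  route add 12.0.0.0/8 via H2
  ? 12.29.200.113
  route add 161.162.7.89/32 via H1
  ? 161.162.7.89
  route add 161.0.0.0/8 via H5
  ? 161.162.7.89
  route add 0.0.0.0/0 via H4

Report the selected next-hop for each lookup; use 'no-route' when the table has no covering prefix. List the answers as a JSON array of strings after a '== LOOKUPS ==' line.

Trace:
  add 0.0.0.0/0 -> H4 at depth 0
  add 12.29.192.0/20 -> H1 at depth 20
  Q 252.196.214.220: descend ε ; hops seen [H4] ; pick H4
  add 0.0.0.0/0 -> H1 at depth 0
  del 12.29.192.0/20 (clear depth 20)
  Q 227.253.239.93: descend ε ; hops seen [H1] ; pick H1
  add 12.16.0.0/12 -> H5 at depth 12
  add 12.29.200.112/28 -> H3 at depth 28
  Q 12.16.212.242: descend 000011000001 ; hops seen [H1,H5] ; pick H5
  add 12.0.0.0/8 -> H2 at depth 8
  Q 12.29.200.113: descend 0000110000011101110010000111 ; hops seen [H1,H2,H5,H3] ; pick H3
  add 161.162.7.89/32 -> H1 at depth 32
  Q 161.162.7.89: descend 10100001101000100000011101011001 ; hops seen [H1,H1] ; pick H1
  add 161.0.0.0/8 -> H5 at depth 8
  Q 161.162.7.89: descend 10100001101000100000011101011001 ; hops seen [H1,H5,H1] ; pick H1
  add 0.0.0.0/0 -> H4 at depth 0

== LOOKUPS ==
["H4","H1","H5","H3","H1","H1"]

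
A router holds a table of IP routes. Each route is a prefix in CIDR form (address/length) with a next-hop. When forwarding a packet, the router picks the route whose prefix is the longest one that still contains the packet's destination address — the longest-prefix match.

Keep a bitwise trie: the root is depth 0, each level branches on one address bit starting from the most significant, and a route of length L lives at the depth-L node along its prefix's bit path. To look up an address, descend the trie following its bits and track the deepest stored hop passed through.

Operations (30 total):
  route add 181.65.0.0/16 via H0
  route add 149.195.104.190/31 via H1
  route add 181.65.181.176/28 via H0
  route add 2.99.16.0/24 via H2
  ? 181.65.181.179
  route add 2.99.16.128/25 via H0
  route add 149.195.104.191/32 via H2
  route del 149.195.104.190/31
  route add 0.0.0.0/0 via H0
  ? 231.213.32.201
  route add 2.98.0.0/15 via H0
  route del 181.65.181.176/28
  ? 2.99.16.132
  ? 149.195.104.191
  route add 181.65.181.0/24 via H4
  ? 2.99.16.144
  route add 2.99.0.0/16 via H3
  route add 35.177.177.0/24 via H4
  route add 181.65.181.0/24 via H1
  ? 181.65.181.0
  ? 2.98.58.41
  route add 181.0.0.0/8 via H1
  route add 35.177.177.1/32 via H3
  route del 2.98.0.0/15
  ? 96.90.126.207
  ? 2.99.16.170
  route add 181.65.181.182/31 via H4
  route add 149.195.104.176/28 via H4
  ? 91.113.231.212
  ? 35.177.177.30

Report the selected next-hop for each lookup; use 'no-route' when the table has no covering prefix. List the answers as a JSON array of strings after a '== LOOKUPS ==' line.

Apply in order:
  + 181.65.0.0/16 (H0) depth=16
  + 149.195.104.190/31 (H1) depth=31
  + 181.65.181.176/28 (H0) depth=28
  + 2.99.16.0/24 (H2) depth=24
  ? 181.65.181.179  path d0:-→d1:-→d2:-→d3:-→d4:-→d5:-→d6:-→d7:-→d8:-→d9:-→d10:-→d11:-→d12:-→d13:-→d14:-→d15:-→d16:H0→d17:-→d18:-→d19:-→d20:-→d21:-→d22:-→d23:-→d24:-→d25:-→d26:-→d27:-→d28:H0  best=H0
  + 2.99.16.128/25 (H0) depth=25
  + 149.195.104.191/32 (H2) depth=32
  del 149.195.104.190/31 (clear depth 31)
  + 0.0.0.0/0 (H0) depth=0
  ? 231.213.32.201  path d0:H0→d1:-  best=H0
  + 2.98.0.0/15 (H0) depth=15
  del 181.65.181.176/28 (clear depth 28)
  ? 2.99.16.132  path d0:H0→d1:-→d2:-→d3:-→d4:-→d5:-→d6:-→d7:-→d8:-→d9:-→d10:-→d11:-→d12:-→d13:-→d14:-→d15:H0→d16:-→d17:-→d18:-→d19:-→d20:-→d21:-→d22:-→d23:-→d24:H2→d25:H0  best=H0
  ? 149.195.104.191  path d0:H0→d1:-→d2:-→d3:-→d4:-→d5:-→d6:-→d7:-→d8:-→d9:-→d10:-→d11:-→d12:-→d13:-→d14:-→d15:-→d16:-→d17:-→d18:-→d19:-→d20:-→d21:-→d22:-→d23:-→d24:-→d25:-→d26:-→d27:-→d28:-→d29:-→d30:-→d31:-→d32:H2  best=H2
  + 181.65.181.0/24 (H4) depth=24
  ? 2.99.16.144  path d0:H0→d1:-→d2:-→d3:-→d4:-→d5:-→d6:-→d7:-→d8:-→d9:-→d10:-→d11:-→d12:-→d13:-→d14:-→d15:H0→d16:-→d17:-→d18:-→d19:-→d20:-→d21:-→d22:-→d23:-→d24:H2→d25:H0  best=H0
  + 2.99.0.0/16 (H3) depth=16
  + 35.177.177.0/24 (H4) depth=24
  + 181.65.181.0/24 (H1) depth=24
  ? 181.65.181.0  path d0:H0→d1:-→d2:-→d3:-→d4:-→d5:-→d6:-→d7:-→d8:-→d9:-→d10:-→d11:-→d12:-→d13:-→d14:-→d15:-→d16:H0→d17:-→d18:-→d19:-→d20:-→d21:-→d22:-→d23:-→d24:H1  best=H1
  ? 2.98.58.41  path d0:H0→d1:-→d2:-→d3:-→d4:-→d5:-→d6:-→d7:-→d8:-→d9:-→d10:-→d11:-→d12:-→d13:-→d14:-→d15:H0  best=H0
  + 181.0.0.0/8 (H1) depth=8
  + 35.177.177.1/32 (H3) depth=32
  del 2.98.0.0/15 (clear depth 15)
  ? 96.90.126.207  path d0:H0→d1:-  best=H0
  ? 2.99.16.170  path d0:H0→d1:-→d2:-→d3:-→d4:-→d5:-→d6:-→d7:-→d8:-→d9:-→d10:-→d11:-→d12:-→d13:-→d14:-→d15:-→d16:H3→d17:-→d18:-→d19:-→d20:-→d21:-→d22:-→d23:-→d24:H2→d25:H0  best=H0
  + 181.65.181.182/31 (H4) depth=31
  + 149.195.104.176/28 (H4) depth=28
  ? 91.113.231.212  path d0:H0→d1:-  best=H0
  ? 35.177.177.30  path d0:H0→d1:-→d2:-→d3:-→d4:-→d5:-→d6:-→d7:-→d8:-→d9:-→d10:-→d11:-→d12:-→d13:-→d14:-→d15:-→d16:-→d17:-→d18:-→d19:-→d20:-→d21:-→d22:-→d23:-→d24:H4→d25:-→d26:-→d27:-  best=H4

== LOOKUPS ==
["H0","H0","H0","H2","H0","H1","H0","H0","H0","H0","H4"]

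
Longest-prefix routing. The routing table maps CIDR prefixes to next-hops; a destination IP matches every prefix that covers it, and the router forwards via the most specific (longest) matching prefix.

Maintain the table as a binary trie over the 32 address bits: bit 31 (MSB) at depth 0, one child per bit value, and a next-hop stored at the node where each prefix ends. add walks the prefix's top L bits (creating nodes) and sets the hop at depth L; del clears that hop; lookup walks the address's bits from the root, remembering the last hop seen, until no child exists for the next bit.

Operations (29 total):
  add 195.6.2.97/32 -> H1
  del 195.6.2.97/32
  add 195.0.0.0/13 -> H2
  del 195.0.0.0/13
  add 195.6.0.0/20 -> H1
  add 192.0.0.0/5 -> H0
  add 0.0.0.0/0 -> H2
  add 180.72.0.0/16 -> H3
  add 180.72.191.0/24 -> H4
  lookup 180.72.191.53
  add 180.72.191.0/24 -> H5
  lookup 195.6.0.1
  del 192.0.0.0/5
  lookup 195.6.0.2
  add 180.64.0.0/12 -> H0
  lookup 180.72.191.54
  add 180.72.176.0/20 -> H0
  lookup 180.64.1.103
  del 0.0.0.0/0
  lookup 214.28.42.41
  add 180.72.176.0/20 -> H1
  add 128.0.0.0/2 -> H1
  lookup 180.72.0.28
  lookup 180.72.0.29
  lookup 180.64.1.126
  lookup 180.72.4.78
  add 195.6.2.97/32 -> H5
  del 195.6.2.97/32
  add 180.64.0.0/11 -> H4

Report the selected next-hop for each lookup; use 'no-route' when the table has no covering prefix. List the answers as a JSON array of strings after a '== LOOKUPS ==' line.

Process each operation:
  + 195.6.2.97/32 (H1) depth=32
  del 195.6.2.97/32 (clear depth 32)
  + 195.0.0.0/13 (H2) depth=13
  del 195.0.0.0/13 (clear depth 13)
  + 195.6.0.0/20 (H1) depth=20
  + 192.0.0.0/5 (H0) depth=5
  + 0.0.0.0/0 (H2) depth=0
  + 180.72.0.0/16 (H3) depth=16
  + 180.72.191.0/24 (H4) depth=24
  Q 180.72.191.53: descend 101101000100100010111111 ; hops seen [H2,H3,H4] ; pick H4
  + 180.72.191.0/24 (H5) depth=24
  Q 195.6.0.1: descend 1100001100000110000000 ; hops seen [H2,H0,H1] ; pick H1
  del 192.0.0.0/5 (clear depth 5)
  Q 195.6.0.2: descend 1100001100000110000000 ; hops seen [H2,H1] ; pick H1
  + 180.64.0.0/12 (H0) depth=12
  Q 180.72.191.54: descend 101101000100100010111111 ; hops seen [H2,H0,H3,H5] ; pick H5
  + 180.72.176.0/20 (H0) depth=20
  Q 180.64.1.103: descend 101101000100 ; hops seen [H2,H0] ; pick H0
  del 0.0.0.0/0 (clear depth 0)
  Q 214.28.42.41: descend 110 ; hops seen [∅] ; pick no-route
  + 180.72.176.0/20 (H1) depth=20
  + 128.0.0.0/2 (H1) depth=2
  Q 180.72.0.28: descend 1011010001001000 ; hops seen [H1,H0,H3] ; pick H3
  Q 180.72.0.29: descend 1011010001001000 ; hops seen [H1,H0,H3] ; pick H3
  Q 180.64.1.126: descend 101101000100 ; hops seen [H1,H0] ; pick H0
  Q 180.72.4.78: descend 1011010001001000 ; hops seen [H1,H0,H3] ; pick H3
  + 195.6.2.97/32 (H5) depth=32
  del 195.6.2.97/32 (clear depth 32)
  + 180.64.0.0/11 (H4) depth=11

== LOOKUPS ==
["H4","H1","H1","H5","H0","no-route","H3","H3","H0","H3"]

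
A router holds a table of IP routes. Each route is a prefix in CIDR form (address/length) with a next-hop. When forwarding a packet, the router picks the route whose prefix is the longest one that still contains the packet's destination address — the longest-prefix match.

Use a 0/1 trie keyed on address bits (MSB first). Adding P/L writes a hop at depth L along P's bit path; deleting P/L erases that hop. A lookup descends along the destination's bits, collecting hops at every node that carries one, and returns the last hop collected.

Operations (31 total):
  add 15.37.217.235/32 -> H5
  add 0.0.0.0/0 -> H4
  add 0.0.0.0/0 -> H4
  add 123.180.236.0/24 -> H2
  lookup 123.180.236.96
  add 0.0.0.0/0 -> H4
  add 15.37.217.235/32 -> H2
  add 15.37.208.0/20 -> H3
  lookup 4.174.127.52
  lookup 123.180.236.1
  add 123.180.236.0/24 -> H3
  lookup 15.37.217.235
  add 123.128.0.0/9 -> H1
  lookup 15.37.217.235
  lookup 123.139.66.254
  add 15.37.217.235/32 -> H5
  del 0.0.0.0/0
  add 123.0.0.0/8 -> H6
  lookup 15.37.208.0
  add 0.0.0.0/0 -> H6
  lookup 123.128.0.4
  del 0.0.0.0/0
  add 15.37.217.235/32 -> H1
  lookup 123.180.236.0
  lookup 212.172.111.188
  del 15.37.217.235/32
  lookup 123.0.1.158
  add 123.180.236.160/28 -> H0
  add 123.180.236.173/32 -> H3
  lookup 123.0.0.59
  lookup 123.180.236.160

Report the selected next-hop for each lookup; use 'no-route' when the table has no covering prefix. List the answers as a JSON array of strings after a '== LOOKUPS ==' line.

Apply in order:
  add 15.37.217.235/32 -> H5 at depth 32
  add 0.0.0.0/0 -> H4 at depth 0
  add 0.0.0.0/0 -> H4 at depth 0
  add 123.180.236.0/24 -> H2 at depth 24
  Q 123.180.236.96: descend 011110111011010011101100 ; hops seen [H4,H2] ; pick H2
  add 0.0.0.0/0 -> H4 at depth 0
  add 15.37.217.235/32 -> H2 at depth 32
  add 15.37.208.0/20 -> H3 at depth 20
  Q 4.174.127.52: descend 0000 ; hops seen [H4] ; pick H4
  Q 123.180.236.1: descend 011110111011010011101100 ; hops seen [H4,H2] ; pick H2
  add 123.180.236.0/24 -> H3 at depth 24
  Q 15.37.217.235: descend 00001111001001011101100111101011 ; hops seen [H4,H3,H2] ; pick H2
  add 123.128.0.0/9 -> H1 at depth 9
  Q 15.37.217.235: descend 00001111001001011101100111101011 ; hops seen [H4,H3,H2] ; pick H2
  Q 123.139.66.254: descend 0111101110 ; hops seen [H4,H1] ; pick H1
  add 15.37.217.235/32 -> H5 at depth 32
  del 0.0.0.0/0 (clear depth 0)
  add 123.0.0.0/8 -> H6 at depth 8
  Q 15.37.208.0: descend 00001111001001011101 ; hops seen [H3] ; pick H3
  add 0.0.0.0/0 -> H6 at depth 0
  Q 123.128.0.4: descend 0111101110 ; hops seen [H6,H6,H1] ; pick H1
  del 0.0.0.0/0 (clear depth 0)
  add 15.37.217.235/32 -> H1 at depth 32
  Q 123.180.236.0: descend 011110111011010011101100 ; hops seen [H6,H1,H3] ; pick H3
  Q 212.172.111.188: descend ε ; hops seen [∅] ; pick no-route
  del 15.37.217.235/32 (clear depth 32)
  Q 123.0.1.158: descend 01111011 ; hops seen [H6] ; pick H6
  add 123.180.236.160/28 -> H0 at depth 28
  add 123.180.236.173/32 -> H3 at depth 32
  Q 123.0.0.59: descend 01111011 ; hops seen [H6] ; pick H6
  Q 123.180.236.160: descend 0111101110110100111011001010 ; hops seen [H6,H1,H3,H0] ; pick H0

== LOOKUPS ==
["H2","H4","H2","H2","H2","H1","H3","H1","H3","no-route","H6","H6","H0"]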